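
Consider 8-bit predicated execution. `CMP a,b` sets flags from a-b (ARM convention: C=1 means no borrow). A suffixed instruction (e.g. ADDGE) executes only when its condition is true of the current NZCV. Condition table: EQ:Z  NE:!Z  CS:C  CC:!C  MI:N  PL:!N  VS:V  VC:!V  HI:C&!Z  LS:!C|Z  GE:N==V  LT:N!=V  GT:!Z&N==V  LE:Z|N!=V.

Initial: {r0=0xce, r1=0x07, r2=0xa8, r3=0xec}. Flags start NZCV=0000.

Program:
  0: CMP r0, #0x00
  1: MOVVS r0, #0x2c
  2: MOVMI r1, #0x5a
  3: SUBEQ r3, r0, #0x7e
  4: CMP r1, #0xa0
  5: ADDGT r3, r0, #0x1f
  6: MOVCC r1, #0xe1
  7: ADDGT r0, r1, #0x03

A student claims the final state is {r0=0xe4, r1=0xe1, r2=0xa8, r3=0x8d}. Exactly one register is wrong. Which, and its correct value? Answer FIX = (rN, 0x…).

FIX = (r3, 0xed)

[0] flags=1010 → (cmp)
[1] flags=1010 VS?F → skip
[2] flags=1010 MI?T → r1=0x5a
[3] flags=1010 EQ?F → skip
[4] flags=1001 → (cmp)
[5] flags=1001 GT?T → r3=0xed
[6] flags=1001 CC?T → r1=0xe1
[7] flags=1001 GT?T → r0=0xe4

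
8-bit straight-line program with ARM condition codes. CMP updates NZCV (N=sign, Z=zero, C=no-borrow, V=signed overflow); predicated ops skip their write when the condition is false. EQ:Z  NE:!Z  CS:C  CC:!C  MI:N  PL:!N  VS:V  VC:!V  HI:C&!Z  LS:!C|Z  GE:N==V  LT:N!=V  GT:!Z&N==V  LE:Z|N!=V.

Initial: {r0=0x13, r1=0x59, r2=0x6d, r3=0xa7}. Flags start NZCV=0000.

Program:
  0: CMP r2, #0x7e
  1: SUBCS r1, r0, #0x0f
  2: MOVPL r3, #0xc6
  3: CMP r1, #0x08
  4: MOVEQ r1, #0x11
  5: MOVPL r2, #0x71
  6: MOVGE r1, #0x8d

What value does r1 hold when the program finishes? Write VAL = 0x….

VAL = 0x8d

[0] flags=1000 → (cmp)
[1] flags=1000 CS?F → skip
[2] flags=1000 PL?F → skip
[3] flags=0010 → (cmp)
[4] flags=0010 EQ?F → skip
[5] flags=0010 PL?T → r2=0x71
[6] flags=0010 GE?T → r1=0x8d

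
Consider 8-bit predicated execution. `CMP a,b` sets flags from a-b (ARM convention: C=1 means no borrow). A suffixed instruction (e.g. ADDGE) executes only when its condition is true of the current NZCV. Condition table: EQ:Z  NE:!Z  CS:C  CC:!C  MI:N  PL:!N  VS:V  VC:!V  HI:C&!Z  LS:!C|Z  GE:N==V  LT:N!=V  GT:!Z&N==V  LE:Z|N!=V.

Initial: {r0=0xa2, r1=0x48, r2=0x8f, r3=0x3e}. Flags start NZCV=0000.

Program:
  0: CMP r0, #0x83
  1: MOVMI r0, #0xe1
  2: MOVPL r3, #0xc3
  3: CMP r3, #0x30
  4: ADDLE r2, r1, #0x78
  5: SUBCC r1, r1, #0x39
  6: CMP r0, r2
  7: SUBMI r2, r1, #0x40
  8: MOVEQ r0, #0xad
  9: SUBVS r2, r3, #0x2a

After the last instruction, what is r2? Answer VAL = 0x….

[0] flags=0010 → (cmp)
[1] flags=0010 MI?F → skip
[2] flags=0010 PL?T → r3=0xc3
[3] flags=1010 → (cmp)
[4] flags=1010 LE?T → r2=0xc0
[5] flags=1010 CC?F → skip
[6] flags=1000 → (cmp)
[7] flags=1000 MI?T → r2=0x08
[8] flags=1000 EQ?F → skip
[9] flags=1000 VS?F → skip

VAL = 0x08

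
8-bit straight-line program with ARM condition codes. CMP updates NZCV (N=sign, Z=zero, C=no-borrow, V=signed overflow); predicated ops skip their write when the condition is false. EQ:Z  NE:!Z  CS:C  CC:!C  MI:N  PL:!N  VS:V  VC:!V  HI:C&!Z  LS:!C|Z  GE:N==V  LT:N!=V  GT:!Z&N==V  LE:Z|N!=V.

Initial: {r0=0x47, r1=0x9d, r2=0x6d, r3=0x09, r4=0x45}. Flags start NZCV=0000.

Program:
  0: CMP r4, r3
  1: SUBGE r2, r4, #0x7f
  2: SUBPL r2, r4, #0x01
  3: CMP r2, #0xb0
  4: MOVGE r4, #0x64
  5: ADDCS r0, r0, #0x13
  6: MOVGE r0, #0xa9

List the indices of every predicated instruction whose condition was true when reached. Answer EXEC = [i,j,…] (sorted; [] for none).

0: ✓ CMP  NZCV=0010
1: ✓ SUBGE  r2←0xc6
2: ✓ SUBPL  r2←0x44
3: ✓ CMP  NZCV=1001
4: ✓ MOVGE  r4←0x64
5: · ADDCS
6: ✓ MOVGE  r0←0xa9

EXEC = [1,2,4,6]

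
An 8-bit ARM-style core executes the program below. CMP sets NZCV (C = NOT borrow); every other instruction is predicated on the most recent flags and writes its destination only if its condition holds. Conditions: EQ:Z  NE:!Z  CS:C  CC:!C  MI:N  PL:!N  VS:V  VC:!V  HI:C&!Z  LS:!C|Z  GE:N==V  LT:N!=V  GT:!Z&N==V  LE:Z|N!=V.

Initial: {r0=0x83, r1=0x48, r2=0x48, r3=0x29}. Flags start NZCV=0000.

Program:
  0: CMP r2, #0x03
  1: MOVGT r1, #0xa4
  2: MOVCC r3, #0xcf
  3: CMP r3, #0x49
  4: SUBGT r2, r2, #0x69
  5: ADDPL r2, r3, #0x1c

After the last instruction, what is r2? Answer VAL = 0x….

[0] flags=0010 → (cmp)
[1] flags=0010 GT?T → r1=0xa4
[2] flags=0010 CC?F → skip
[3] flags=1000 → (cmp)
[4] flags=1000 GT?F → skip
[5] flags=1000 PL?F → skip

VAL = 0x48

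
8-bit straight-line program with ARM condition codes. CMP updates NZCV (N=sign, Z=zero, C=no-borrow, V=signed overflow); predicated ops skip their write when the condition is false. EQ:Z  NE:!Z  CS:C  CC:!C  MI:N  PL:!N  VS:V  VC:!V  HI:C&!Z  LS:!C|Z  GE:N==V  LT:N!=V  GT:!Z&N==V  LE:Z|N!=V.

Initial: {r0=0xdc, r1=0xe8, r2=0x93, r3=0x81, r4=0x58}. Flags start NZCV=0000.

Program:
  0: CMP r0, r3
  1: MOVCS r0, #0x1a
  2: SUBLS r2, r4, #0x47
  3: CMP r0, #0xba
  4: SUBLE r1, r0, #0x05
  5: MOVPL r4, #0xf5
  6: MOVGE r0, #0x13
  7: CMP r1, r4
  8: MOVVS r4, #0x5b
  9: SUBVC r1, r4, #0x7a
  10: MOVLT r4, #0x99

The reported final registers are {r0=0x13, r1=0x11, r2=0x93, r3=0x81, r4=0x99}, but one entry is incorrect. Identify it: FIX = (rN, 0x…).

FIX = (r1, 0x7b)

0: ✓ CMP  NZCV=0010
1: ✓ MOVCS  r0←0x1a
2: · SUBLS
3: ✓ CMP  NZCV=0000
4: · SUBLE
5: ✓ MOVPL  r4←0xf5
6: ✓ MOVGE  r0←0x13
7: ✓ CMP  NZCV=1000
8: · MOVVS
9: ✓ SUBVC  r1←0x7b
10: ✓ MOVLT  r4←0x99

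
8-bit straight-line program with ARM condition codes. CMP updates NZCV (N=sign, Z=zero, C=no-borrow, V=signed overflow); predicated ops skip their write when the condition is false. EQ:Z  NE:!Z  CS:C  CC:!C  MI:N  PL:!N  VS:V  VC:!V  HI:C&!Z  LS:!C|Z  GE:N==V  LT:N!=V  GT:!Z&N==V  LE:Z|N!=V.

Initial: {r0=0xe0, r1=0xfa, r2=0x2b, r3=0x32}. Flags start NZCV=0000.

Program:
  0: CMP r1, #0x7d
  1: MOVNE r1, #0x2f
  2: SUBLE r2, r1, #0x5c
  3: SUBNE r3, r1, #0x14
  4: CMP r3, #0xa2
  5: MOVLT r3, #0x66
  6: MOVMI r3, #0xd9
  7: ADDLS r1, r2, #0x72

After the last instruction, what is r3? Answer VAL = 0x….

0: ✓ CMP  NZCV=0011
1: ✓ MOVNE  r1←0x2f
2: ✓ SUBLE  r2←0xd3
3: ✓ SUBNE  r3←0x1b
4: ✓ CMP  NZCV=0000
5: · MOVLT
6: · MOVMI
7: ✓ ADDLS  r1←0x45

VAL = 0x1b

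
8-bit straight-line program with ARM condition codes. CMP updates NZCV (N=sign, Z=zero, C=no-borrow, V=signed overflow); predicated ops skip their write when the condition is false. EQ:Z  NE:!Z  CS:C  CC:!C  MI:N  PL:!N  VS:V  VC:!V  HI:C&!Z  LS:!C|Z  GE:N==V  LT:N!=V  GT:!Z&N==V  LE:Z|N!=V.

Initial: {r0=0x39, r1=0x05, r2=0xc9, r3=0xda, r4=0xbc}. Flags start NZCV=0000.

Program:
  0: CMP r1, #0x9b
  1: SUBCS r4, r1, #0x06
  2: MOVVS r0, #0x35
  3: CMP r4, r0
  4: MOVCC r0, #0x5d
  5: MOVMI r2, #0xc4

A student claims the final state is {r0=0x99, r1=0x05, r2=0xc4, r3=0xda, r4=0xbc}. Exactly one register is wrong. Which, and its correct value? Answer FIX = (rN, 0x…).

FIX = (r0, 0x39)

[0] flags=0000 → (cmp)
[1] flags=0000 CS?F → skip
[2] flags=0000 VS?F → skip
[3] flags=1010 → (cmp)
[4] flags=1010 CC?F → skip
[5] flags=1010 MI?T → r2=0xc4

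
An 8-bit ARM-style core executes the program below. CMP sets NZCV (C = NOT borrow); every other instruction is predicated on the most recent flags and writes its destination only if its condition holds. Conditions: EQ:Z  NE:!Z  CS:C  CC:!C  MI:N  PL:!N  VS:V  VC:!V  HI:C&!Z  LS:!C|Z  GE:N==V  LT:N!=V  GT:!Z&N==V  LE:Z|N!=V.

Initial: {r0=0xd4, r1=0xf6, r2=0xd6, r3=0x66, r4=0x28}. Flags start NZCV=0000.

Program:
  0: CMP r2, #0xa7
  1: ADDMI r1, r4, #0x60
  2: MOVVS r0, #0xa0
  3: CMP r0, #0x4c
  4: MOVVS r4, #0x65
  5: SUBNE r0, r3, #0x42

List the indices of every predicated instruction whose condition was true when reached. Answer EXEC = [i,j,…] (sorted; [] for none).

EXEC = [5]

0: ✓ CMP  NZCV=0010
1: · ADDMI
2: · MOVVS
3: ✓ CMP  NZCV=1010
4: · MOVVS
5: ✓ SUBNE  r0←0x24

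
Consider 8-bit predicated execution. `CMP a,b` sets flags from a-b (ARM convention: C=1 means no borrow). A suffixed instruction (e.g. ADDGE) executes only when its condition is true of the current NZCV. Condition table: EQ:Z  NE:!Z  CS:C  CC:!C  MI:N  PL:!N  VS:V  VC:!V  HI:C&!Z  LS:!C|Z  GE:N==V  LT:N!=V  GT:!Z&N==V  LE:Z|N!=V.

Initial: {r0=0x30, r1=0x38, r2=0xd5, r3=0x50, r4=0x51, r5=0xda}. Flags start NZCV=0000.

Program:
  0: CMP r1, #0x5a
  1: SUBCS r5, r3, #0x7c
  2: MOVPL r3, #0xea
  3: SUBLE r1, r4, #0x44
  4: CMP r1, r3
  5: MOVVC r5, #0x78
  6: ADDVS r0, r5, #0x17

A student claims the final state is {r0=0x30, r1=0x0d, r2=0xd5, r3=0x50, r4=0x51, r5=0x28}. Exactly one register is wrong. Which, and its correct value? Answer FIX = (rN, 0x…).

FIX = (r5, 0x78)

0: ✓ CMP  NZCV=1000
1: · SUBCS
2: · MOVPL
3: ✓ SUBLE  r1←0x0d
4: ✓ CMP  NZCV=1000
5: ✓ MOVVC  r5←0x78
6: · ADDVS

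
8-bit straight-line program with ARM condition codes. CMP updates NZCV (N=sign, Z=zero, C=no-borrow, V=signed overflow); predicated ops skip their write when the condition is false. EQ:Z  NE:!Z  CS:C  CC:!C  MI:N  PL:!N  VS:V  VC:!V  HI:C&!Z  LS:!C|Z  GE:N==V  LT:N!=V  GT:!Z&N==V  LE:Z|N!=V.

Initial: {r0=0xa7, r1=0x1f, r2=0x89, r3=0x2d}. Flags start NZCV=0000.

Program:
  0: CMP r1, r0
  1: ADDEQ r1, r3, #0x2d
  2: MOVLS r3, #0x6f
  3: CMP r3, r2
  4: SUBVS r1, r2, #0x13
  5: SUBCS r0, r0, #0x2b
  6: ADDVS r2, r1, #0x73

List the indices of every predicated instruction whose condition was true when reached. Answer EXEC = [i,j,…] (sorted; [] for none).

[0] flags=0000 → (cmp)
[1] flags=0000 EQ?F → skip
[2] flags=0000 LS?T → r3=0x6f
[3] flags=1001 → (cmp)
[4] flags=1001 VS?T → r1=0x76
[5] flags=1001 CS?F → skip
[6] flags=1001 VS?T → r2=0xe9

EXEC = [2,4,6]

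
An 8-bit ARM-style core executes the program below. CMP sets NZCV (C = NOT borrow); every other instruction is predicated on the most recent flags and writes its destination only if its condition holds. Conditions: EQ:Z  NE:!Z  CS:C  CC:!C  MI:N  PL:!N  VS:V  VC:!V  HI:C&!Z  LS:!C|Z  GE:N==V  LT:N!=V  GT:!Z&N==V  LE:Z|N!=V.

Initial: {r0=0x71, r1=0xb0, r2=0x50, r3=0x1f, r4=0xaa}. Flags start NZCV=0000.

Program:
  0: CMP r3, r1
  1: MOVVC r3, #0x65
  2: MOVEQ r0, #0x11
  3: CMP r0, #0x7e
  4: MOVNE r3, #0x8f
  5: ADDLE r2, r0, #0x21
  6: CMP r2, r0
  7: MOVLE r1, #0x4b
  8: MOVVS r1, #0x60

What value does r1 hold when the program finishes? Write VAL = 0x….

VAL = 0x60

0: ✓ CMP  NZCV=0000
1: ✓ MOVVC  r3←0x65
2: · MOVEQ
3: ✓ CMP  NZCV=1000
4: ✓ MOVNE  r3←0x8f
5: ✓ ADDLE  r2←0x92
6: ✓ CMP  NZCV=0011
7: ✓ MOVLE  r1←0x4b
8: ✓ MOVVS  r1←0x60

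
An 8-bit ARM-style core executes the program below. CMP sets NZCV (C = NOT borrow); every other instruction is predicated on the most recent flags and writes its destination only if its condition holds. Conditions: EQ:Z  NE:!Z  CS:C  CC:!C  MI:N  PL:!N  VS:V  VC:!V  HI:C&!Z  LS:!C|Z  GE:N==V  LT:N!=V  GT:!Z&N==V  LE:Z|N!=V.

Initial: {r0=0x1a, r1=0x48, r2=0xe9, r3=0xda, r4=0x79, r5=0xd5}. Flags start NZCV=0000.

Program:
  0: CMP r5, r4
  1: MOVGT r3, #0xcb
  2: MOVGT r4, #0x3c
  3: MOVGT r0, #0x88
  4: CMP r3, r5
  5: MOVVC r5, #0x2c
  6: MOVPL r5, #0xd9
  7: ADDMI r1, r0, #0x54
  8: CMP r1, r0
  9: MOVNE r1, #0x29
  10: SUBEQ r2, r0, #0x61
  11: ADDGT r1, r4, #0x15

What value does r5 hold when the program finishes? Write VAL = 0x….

0: ✓ CMP  NZCV=0011
1: · MOVGT
2: · MOVGT
3: · MOVGT
4: ✓ CMP  NZCV=0010
5: ✓ MOVVC  r5←0x2c
6: ✓ MOVPL  r5←0xd9
7: · ADDMI
8: ✓ CMP  NZCV=0010
9: ✓ MOVNE  r1←0x29
10: · SUBEQ
11: ✓ ADDGT  r1←0x8e

VAL = 0xd9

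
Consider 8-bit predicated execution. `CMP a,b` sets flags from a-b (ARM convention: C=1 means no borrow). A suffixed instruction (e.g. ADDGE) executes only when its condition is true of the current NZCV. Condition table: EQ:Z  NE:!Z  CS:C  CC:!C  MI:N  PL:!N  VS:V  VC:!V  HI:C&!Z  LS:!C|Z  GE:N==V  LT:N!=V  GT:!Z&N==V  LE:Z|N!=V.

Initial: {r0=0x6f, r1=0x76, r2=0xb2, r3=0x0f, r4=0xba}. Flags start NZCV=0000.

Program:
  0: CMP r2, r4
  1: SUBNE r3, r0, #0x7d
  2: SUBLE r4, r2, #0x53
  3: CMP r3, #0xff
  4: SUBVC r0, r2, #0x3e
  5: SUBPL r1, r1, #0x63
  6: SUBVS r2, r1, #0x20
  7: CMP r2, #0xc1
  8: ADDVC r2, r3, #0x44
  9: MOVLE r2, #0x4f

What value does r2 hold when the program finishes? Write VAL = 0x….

[0] flags=1000 → (cmp)
[1] flags=1000 NE?T → r3=0xf2
[2] flags=1000 LE?T → r4=0x5f
[3] flags=1000 → (cmp)
[4] flags=1000 VC?T → r0=0x74
[5] flags=1000 PL?F → skip
[6] flags=1000 VS?F → skip
[7] flags=1000 → (cmp)
[8] flags=1000 VC?T → r2=0x36
[9] flags=1000 LE?T → r2=0x4f

VAL = 0x4f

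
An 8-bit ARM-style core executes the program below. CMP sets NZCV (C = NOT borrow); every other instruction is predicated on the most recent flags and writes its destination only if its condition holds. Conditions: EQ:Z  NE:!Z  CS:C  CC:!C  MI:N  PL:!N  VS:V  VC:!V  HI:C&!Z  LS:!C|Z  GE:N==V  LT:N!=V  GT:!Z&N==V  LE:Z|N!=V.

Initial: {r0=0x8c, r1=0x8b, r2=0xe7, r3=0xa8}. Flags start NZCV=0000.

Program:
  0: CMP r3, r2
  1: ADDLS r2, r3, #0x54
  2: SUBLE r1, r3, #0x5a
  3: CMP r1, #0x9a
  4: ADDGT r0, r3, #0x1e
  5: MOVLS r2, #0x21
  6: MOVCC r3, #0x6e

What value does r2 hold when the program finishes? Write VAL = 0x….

VAL = 0x21

[0] flags=1000 → (cmp)
[1] flags=1000 LS?T → r2=0xfc
[2] flags=1000 LE?T → r1=0x4e
[3] flags=1001 → (cmp)
[4] flags=1001 GT?T → r0=0xc6
[5] flags=1001 LS?T → r2=0x21
[6] flags=1001 CC?T → r3=0x6e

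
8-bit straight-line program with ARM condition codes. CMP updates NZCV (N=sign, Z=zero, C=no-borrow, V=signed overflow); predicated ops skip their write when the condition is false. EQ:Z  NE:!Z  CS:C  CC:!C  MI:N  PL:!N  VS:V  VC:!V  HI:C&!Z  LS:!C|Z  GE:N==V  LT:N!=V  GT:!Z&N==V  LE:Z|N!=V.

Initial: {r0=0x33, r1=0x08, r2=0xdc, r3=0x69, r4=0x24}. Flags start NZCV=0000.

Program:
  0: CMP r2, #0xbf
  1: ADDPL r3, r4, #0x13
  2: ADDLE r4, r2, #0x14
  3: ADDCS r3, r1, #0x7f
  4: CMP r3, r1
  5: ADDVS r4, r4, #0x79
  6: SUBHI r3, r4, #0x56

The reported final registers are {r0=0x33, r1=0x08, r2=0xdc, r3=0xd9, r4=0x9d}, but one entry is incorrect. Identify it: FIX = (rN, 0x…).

0: ✓ CMP  NZCV=0010
1: ✓ ADDPL  r3←0x37
2: · ADDLE
3: ✓ ADDCS  r3←0x87
4: ✓ CMP  NZCV=0011
5: ✓ ADDVS  r4←0x9d
6: ✓ SUBHI  r3←0x47

FIX = (r3, 0x47)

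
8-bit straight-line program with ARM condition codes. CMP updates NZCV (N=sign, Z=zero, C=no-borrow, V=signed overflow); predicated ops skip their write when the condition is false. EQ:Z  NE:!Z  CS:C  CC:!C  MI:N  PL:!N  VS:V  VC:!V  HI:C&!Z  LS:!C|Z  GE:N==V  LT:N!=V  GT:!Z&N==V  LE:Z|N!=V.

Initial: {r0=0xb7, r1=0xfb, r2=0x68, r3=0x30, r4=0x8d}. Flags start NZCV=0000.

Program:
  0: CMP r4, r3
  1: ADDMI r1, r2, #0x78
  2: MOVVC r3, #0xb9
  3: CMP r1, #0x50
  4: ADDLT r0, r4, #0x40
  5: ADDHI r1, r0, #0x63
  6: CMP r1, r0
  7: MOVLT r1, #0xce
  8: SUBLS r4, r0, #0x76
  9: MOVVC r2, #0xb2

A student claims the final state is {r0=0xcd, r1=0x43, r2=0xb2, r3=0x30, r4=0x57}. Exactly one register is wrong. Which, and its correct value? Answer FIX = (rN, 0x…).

FIX = (r1, 0x30)

[0] flags=0011 → (cmp)
[1] flags=0011 MI?F → skip
[2] flags=0011 VC?F → skip
[3] flags=1010 → (cmp)
[4] flags=1010 LT?T → r0=0xcd
[5] flags=1010 HI?T → r1=0x30
[6] flags=0000 → (cmp)
[7] flags=0000 LT?F → skip
[8] flags=0000 LS?T → r4=0x57
[9] flags=0000 VC?T → r2=0xb2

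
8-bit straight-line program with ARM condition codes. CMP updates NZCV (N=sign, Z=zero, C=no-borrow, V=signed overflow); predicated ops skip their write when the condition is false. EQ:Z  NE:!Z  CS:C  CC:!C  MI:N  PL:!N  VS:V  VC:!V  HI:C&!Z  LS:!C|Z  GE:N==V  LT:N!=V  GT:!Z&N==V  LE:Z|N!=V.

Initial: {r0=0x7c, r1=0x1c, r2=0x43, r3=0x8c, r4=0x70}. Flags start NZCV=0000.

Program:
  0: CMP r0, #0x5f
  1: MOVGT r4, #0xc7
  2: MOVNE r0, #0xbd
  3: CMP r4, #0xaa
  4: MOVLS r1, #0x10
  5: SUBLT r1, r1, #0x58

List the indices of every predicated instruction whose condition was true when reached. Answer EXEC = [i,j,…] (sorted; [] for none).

EXEC = [1,2]

[0] flags=0010 → (cmp)
[1] flags=0010 GT?T → r4=0xc7
[2] flags=0010 NE?T → r0=0xbd
[3] flags=0010 → (cmp)
[4] flags=0010 LS?F → skip
[5] flags=0010 LT?F → skip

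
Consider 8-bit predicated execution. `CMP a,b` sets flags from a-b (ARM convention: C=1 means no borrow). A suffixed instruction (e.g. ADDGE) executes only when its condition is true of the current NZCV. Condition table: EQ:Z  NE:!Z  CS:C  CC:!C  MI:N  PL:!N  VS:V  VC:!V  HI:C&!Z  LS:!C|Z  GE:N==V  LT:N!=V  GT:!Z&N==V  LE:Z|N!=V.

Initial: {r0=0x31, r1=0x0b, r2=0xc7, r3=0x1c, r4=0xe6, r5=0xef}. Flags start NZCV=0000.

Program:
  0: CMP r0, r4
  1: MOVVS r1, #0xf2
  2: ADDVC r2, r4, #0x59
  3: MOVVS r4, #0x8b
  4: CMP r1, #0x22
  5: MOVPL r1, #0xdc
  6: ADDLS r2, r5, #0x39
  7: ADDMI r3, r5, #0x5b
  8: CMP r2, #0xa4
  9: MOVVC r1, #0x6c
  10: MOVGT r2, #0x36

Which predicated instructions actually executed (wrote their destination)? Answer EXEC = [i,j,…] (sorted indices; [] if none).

0: ✓ CMP  NZCV=0000
1: · MOVVS
2: ✓ ADDVC  r2←0x3f
3: · MOVVS
4: ✓ CMP  NZCV=1000
5: · MOVPL
6: ✓ ADDLS  r2←0x28
7: ✓ ADDMI  r3←0x4a
8: ✓ CMP  NZCV=1001
9: · MOVVC
10: ✓ MOVGT  r2←0x36

EXEC = [2,6,7,10]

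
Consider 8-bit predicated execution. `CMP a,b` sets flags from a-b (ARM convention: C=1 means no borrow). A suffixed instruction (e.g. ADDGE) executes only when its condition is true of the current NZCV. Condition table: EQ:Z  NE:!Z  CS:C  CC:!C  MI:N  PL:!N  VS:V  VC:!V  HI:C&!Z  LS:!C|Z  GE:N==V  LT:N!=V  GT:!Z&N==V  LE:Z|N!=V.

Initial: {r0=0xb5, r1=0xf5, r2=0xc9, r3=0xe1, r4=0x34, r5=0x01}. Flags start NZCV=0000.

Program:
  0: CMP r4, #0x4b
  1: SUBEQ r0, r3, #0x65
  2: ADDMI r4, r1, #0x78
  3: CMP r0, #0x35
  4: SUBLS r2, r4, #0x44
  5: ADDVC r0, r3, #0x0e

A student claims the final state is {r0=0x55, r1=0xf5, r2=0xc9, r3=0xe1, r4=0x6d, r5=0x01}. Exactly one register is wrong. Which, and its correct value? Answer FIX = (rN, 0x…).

[0] flags=1000 → (cmp)
[1] flags=1000 EQ?F → skip
[2] flags=1000 MI?T → r4=0x6d
[3] flags=1010 → (cmp)
[4] flags=1010 LS?F → skip
[5] flags=1010 VC?T → r0=0xef

FIX = (r0, 0xef)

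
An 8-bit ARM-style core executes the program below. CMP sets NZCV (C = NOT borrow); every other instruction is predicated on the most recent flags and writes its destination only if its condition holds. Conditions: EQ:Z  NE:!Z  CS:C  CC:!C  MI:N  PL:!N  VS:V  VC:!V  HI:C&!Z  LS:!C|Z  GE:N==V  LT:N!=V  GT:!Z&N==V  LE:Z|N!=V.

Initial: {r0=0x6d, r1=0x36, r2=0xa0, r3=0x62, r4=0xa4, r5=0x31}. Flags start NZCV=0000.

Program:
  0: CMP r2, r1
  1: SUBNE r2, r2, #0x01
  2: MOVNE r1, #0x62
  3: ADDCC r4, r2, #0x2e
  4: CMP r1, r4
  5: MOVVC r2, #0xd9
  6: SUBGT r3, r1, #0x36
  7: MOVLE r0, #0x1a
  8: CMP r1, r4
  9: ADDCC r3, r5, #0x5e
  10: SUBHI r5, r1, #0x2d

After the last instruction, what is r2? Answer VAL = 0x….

0: ✓ CMP  NZCV=0011
1: ✓ SUBNE  r2←0x9f
2: ✓ MOVNE  r1←0x62
3: · ADDCC
4: ✓ CMP  NZCV=1001
5: · MOVVC
6: ✓ SUBGT  r3←0x2c
7: · MOVLE
8: ✓ CMP  NZCV=1001
9: ✓ ADDCC  r3←0x8f
10: · SUBHI

VAL = 0x9f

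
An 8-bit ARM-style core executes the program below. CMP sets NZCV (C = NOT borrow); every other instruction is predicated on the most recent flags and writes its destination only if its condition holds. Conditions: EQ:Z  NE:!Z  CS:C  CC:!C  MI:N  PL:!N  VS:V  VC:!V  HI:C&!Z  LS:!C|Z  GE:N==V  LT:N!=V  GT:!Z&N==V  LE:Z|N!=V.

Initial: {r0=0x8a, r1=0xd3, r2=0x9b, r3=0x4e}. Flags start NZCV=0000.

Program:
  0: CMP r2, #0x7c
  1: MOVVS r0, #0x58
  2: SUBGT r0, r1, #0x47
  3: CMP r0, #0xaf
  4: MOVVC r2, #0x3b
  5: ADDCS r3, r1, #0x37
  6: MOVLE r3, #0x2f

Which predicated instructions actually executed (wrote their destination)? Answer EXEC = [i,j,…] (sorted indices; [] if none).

[0] flags=0011 → (cmp)
[1] flags=0011 VS?T → r0=0x58
[2] flags=0011 GT?F → skip
[3] flags=1001 → (cmp)
[4] flags=1001 VC?F → skip
[5] flags=1001 CS?F → skip
[6] flags=1001 LE?F → skip

EXEC = [1]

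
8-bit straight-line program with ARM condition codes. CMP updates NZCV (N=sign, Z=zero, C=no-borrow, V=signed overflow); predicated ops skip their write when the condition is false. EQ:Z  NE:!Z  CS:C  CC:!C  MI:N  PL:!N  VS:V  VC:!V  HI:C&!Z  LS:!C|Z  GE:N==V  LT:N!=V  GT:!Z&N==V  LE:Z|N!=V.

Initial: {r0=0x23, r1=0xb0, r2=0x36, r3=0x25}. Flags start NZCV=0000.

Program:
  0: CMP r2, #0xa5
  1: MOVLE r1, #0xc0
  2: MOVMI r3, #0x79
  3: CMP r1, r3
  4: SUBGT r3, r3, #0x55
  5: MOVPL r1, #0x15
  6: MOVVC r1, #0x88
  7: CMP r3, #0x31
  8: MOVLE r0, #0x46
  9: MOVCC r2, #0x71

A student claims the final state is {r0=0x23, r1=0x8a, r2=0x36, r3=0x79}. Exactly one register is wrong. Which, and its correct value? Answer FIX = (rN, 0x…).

FIX = (r1, 0x15)

[0] flags=1001 → (cmp)
[1] flags=1001 LE?F → skip
[2] flags=1001 MI?T → r3=0x79
[3] flags=0011 → (cmp)
[4] flags=0011 GT?F → skip
[5] flags=0011 PL?T → r1=0x15
[6] flags=0011 VC?F → skip
[7] flags=0010 → (cmp)
[8] flags=0010 LE?F → skip
[9] flags=0010 CC?F → skip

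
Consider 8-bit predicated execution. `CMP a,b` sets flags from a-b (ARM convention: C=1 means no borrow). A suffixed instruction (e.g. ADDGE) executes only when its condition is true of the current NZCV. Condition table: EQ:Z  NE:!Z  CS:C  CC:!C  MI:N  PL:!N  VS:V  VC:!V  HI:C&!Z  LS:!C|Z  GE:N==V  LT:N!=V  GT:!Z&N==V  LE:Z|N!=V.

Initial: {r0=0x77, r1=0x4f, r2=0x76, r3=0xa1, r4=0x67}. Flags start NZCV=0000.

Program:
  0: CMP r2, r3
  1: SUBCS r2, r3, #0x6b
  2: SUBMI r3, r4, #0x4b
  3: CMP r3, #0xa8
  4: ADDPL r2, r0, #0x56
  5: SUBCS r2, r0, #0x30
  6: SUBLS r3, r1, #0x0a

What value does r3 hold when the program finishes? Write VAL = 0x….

VAL = 0x45

[0] flags=1001 → (cmp)
[1] flags=1001 CS?F → skip
[2] flags=1001 MI?T → r3=0x1c
[3] flags=0000 → (cmp)
[4] flags=0000 PL?T → r2=0xcd
[5] flags=0000 CS?F → skip
[6] flags=0000 LS?T → r3=0x45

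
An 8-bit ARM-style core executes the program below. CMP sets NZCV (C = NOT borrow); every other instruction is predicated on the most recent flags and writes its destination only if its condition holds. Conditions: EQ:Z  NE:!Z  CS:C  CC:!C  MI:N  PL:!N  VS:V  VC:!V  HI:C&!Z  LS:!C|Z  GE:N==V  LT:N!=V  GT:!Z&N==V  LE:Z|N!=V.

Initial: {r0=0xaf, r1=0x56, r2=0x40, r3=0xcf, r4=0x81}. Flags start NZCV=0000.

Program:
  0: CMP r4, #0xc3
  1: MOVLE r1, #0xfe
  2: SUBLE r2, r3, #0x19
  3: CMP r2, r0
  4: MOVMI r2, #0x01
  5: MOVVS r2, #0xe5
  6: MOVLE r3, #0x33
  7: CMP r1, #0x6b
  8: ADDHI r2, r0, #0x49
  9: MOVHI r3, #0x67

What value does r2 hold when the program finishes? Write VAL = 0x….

[0] flags=1000 → (cmp)
[1] flags=1000 LE?T → r1=0xfe
[2] flags=1000 LE?T → r2=0xb6
[3] flags=0010 → (cmp)
[4] flags=0010 MI?F → skip
[5] flags=0010 VS?F → skip
[6] flags=0010 LE?F → skip
[7] flags=1010 → (cmp)
[8] flags=1010 HI?T → r2=0xf8
[9] flags=1010 HI?T → r3=0x67

VAL = 0xf8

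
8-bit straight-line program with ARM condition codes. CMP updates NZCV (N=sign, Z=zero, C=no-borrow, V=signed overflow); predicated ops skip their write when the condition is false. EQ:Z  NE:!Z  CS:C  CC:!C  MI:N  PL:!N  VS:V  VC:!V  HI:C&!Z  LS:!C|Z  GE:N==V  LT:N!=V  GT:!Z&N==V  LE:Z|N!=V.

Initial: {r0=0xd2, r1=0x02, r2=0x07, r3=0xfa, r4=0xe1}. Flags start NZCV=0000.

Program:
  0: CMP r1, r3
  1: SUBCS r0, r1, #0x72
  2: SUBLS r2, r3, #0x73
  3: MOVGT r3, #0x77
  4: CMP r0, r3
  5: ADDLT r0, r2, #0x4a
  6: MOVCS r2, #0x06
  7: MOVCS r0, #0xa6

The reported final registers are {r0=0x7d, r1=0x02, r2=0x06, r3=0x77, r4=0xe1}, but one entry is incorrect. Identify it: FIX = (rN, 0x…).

[0] flags=0000 → (cmp)
[1] flags=0000 CS?F → skip
[2] flags=0000 LS?T → r2=0x87
[3] flags=0000 GT?T → r3=0x77
[4] flags=0011 → (cmp)
[5] flags=0011 LT?T → r0=0xd1
[6] flags=0011 CS?T → r2=0x06
[7] flags=0011 CS?T → r0=0xa6

FIX = (r0, 0xa6)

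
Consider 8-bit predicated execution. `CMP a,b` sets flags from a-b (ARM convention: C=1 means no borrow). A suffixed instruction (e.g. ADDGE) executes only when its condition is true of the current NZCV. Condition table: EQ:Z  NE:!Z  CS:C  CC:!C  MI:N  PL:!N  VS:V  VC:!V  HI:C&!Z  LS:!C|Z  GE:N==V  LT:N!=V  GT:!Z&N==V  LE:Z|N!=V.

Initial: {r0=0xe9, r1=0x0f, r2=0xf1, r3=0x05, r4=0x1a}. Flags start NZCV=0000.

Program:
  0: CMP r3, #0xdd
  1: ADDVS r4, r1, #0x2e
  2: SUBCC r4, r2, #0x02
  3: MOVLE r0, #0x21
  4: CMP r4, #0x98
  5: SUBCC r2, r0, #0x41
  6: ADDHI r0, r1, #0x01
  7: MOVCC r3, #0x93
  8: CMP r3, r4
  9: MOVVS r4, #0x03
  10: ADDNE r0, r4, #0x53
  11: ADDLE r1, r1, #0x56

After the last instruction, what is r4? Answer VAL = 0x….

0: ✓ CMP  NZCV=0000
1: · ADDVS
2: ✓ SUBCC  r4←0xef
3: · MOVLE
4: ✓ CMP  NZCV=0010
5: · SUBCC
6: ✓ ADDHI  r0←0x10
7: · MOVCC
8: ✓ CMP  NZCV=0000
9: · MOVVS
10: ✓ ADDNE  r0←0x42
11: · ADDLE

VAL = 0xef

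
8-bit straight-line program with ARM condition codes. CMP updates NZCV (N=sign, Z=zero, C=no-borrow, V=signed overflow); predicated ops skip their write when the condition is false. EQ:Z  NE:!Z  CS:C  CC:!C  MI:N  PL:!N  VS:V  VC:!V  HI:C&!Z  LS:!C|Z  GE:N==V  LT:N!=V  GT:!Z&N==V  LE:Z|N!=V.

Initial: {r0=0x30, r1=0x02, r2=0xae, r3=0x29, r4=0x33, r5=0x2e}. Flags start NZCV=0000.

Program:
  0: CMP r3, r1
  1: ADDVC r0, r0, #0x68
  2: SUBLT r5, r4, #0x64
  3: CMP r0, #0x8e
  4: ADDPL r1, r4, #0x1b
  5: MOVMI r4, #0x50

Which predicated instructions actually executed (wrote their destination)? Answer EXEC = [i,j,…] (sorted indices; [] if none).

EXEC = [1,4]

[0] flags=0010 → (cmp)
[1] flags=0010 VC?T → r0=0x98
[2] flags=0010 LT?F → skip
[3] flags=0010 → (cmp)
[4] flags=0010 PL?T → r1=0x4e
[5] flags=0010 MI?F → skip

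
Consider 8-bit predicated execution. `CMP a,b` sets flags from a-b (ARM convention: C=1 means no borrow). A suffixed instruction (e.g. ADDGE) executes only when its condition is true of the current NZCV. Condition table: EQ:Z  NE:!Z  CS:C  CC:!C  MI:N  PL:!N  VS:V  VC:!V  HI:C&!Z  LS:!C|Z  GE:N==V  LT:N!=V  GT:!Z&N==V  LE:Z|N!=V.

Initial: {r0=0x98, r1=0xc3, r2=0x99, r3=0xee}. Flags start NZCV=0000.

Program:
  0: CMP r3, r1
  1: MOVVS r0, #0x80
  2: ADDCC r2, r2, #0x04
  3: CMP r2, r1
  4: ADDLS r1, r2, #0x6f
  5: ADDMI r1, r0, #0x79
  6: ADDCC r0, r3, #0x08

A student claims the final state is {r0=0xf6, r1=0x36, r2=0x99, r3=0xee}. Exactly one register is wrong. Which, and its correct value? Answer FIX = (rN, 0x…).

FIX = (r1, 0x11)

[0] flags=0010 → (cmp)
[1] flags=0010 VS?F → skip
[2] flags=0010 CC?F → skip
[3] flags=1000 → (cmp)
[4] flags=1000 LS?T → r1=0x08
[5] flags=1000 MI?T → r1=0x11
[6] flags=1000 CC?T → r0=0xf6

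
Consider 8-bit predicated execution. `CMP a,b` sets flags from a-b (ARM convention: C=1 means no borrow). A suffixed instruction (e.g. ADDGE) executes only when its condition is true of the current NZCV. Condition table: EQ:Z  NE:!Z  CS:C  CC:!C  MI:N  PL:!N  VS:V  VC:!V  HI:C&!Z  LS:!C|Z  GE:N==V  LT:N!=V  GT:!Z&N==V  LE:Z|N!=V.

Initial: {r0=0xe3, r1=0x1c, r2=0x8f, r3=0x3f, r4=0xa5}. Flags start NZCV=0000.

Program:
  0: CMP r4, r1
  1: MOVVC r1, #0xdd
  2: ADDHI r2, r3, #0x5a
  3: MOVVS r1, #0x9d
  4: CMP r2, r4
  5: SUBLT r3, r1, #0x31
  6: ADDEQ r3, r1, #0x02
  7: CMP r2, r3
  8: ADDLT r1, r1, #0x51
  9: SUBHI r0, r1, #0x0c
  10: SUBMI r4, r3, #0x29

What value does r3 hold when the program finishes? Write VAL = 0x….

[0] flags=1010 → (cmp)
[1] flags=1010 VC?T → r1=0xdd
[2] flags=1010 HI?T → r2=0x99
[3] flags=1010 VS?F → skip
[4] flags=1000 → (cmp)
[5] flags=1000 LT?T → r3=0xac
[6] flags=1000 EQ?F → skip
[7] flags=1000 → (cmp)
[8] flags=1000 LT?T → r1=0x2e
[9] flags=1000 HI?F → skip
[10] flags=1000 MI?T → r4=0x83

VAL = 0xac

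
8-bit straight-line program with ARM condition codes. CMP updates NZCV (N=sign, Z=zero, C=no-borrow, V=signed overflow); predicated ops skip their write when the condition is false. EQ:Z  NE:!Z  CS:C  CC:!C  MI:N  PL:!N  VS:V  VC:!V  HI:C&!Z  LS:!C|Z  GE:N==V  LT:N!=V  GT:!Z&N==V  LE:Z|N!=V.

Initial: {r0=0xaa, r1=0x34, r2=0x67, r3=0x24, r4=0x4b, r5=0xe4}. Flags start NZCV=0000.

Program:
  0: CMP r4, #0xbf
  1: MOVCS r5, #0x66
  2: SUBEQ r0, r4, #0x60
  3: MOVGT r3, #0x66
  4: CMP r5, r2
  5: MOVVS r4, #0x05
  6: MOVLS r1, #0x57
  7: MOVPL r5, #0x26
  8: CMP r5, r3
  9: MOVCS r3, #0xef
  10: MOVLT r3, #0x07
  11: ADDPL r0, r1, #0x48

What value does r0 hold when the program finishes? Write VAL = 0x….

VAL = 0xaa

[0] flags=1001 → (cmp)
[1] flags=1001 CS?F → skip
[2] flags=1001 EQ?F → skip
[3] flags=1001 GT?T → r3=0x66
[4] flags=0011 → (cmp)
[5] flags=0011 VS?T → r4=0x05
[6] flags=0011 LS?F → skip
[7] flags=0011 PL?T → r5=0x26
[8] flags=1000 → (cmp)
[9] flags=1000 CS?F → skip
[10] flags=1000 LT?T → r3=0x07
[11] flags=1000 PL?F → skip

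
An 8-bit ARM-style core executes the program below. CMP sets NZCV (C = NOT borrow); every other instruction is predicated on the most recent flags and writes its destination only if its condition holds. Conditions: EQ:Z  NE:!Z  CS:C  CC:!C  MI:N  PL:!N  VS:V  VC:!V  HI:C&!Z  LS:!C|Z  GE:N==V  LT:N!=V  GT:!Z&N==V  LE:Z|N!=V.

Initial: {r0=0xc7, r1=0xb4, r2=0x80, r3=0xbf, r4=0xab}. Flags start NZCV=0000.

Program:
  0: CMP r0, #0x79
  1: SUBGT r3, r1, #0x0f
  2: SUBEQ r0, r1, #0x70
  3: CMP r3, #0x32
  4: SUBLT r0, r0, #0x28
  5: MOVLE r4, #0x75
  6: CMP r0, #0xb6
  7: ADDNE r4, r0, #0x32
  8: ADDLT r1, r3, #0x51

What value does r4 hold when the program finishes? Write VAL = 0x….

VAL = 0xd1

0: ✓ CMP  NZCV=0011
1: · SUBGT
2: · SUBEQ
3: ✓ CMP  NZCV=1010
4: ✓ SUBLT  r0←0x9f
5: ✓ MOVLE  r4←0x75
6: ✓ CMP  NZCV=1000
7: ✓ ADDNE  r4←0xd1
8: ✓ ADDLT  r1←0x10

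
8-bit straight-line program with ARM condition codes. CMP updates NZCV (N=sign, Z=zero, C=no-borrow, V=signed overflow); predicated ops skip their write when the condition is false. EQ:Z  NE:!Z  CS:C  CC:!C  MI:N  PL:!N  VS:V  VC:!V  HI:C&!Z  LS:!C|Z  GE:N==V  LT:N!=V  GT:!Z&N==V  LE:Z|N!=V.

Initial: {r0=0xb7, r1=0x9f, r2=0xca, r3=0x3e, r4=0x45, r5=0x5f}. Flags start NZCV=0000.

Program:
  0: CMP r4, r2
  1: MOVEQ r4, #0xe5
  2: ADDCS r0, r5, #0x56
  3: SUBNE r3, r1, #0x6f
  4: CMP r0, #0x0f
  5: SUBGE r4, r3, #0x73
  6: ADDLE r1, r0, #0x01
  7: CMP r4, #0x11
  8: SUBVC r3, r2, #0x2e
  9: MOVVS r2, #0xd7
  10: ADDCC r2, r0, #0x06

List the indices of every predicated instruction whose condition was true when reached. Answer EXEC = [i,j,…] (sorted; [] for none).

0: ✓ CMP  NZCV=0000
1: · MOVEQ
2: · ADDCS
3: ✓ SUBNE  r3←0x30
4: ✓ CMP  NZCV=1010
5: · SUBGE
6: ✓ ADDLE  r1←0xb8
7: ✓ CMP  NZCV=0010
8: ✓ SUBVC  r3←0x9c
9: · MOVVS
10: · ADDCC

EXEC = [3,6,8]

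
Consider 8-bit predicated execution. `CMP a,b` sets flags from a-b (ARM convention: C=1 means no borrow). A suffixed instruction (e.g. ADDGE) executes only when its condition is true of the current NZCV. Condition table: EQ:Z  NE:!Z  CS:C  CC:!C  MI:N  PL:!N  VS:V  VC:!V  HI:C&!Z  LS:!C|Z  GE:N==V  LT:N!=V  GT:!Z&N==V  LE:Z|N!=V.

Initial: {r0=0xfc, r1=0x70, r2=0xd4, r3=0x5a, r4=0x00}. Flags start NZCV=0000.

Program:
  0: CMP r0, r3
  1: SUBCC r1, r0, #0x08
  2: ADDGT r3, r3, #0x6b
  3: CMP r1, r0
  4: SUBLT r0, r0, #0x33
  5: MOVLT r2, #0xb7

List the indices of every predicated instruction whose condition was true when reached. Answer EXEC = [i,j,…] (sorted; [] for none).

EXEC = []

[0] flags=1010 → (cmp)
[1] flags=1010 CC?F → skip
[2] flags=1010 GT?F → skip
[3] flags=0000 → (cmp)
[4] flags=0000 LT?F → skip
[5] flags=0000 LT?F → skip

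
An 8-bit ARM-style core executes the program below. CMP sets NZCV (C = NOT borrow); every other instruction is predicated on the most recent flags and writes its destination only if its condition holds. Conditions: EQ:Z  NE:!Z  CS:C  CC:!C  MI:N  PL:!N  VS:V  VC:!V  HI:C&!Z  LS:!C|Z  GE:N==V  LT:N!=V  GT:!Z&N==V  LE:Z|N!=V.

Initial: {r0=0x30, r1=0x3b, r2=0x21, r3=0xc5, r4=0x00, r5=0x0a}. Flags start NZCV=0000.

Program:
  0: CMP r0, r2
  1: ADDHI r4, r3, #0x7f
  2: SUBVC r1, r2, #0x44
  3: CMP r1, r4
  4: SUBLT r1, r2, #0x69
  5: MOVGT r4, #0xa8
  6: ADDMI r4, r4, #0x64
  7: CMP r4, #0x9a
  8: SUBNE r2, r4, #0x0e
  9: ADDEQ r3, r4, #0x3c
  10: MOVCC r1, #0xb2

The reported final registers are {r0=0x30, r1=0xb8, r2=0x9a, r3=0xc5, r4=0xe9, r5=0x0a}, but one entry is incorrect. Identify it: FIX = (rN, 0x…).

0: ✓ CMP  NZCV=0010
1: ✓ ADDHI  r4←0x44
2: ✓ SUBVC  r1←0xdd
3: ✓ CMP  NZCV=1010
4: ✓ SUBLT  r1←0xb8
5: · MOVGT
6: ✓ ADDMI  r4←0xa8
7: ✓ CMP  NZCV=0010
8: ✓ SUBNE  r2←0x9a
9: · ADDEQ
10: · MOVCC

FIX = (r4, 0xa8)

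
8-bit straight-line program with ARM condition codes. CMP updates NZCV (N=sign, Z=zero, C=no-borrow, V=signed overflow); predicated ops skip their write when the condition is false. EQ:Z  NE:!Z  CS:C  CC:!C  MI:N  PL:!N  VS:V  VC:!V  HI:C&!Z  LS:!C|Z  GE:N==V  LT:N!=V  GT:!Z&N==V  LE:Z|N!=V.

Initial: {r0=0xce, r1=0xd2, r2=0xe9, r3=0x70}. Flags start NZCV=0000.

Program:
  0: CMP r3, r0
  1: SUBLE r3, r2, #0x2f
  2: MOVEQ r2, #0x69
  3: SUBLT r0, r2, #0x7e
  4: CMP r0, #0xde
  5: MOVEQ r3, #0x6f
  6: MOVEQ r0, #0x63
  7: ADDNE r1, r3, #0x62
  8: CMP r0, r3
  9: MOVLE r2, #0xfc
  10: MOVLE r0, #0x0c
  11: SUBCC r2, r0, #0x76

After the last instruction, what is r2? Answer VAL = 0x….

[0] flags=1001 → (cmp)
[1] flags=1001 LE?F → skip
[2] flags=1001 EQ?F → skip
[3] flags=1001 LT?F → skip
[4] flags=1000 → (cmp)
[5] flags=1000 EQ?F → skip
[6] flags=1000 EQ?F → skip
[7] flags=1000 NE?T → r1=0xd2
[8] flags=0011 → (cmp)
[9] flags=0011 LE?T → r2=0xfc
[10] flags=0011 LE?T → r0=0x0c
[11] flags=0011 CC?F → skip

VAL = 0xfc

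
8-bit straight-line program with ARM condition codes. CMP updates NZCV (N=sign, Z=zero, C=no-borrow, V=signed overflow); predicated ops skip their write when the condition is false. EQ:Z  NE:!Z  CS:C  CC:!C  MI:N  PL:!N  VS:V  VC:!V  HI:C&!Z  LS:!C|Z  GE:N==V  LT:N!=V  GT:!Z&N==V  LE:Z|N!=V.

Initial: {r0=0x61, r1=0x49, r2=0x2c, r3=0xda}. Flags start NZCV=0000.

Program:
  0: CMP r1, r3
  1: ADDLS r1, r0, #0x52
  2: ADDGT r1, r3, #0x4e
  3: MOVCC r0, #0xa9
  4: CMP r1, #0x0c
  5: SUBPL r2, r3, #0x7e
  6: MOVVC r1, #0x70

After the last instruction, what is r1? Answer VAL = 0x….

VAL = 0x70

0: ✓ CMP  NZCV=0000
1: ✓ ADDLS  r1←0xb3
2: ✓ ADDGT  r1←0x28
3: ✓ MOVCC  r0←0xa9
4: ✓ CMP  NZCV=0010
5: ✓ SUBPL  r2←0x5c
6: ✓ MOVVC  r1←0x70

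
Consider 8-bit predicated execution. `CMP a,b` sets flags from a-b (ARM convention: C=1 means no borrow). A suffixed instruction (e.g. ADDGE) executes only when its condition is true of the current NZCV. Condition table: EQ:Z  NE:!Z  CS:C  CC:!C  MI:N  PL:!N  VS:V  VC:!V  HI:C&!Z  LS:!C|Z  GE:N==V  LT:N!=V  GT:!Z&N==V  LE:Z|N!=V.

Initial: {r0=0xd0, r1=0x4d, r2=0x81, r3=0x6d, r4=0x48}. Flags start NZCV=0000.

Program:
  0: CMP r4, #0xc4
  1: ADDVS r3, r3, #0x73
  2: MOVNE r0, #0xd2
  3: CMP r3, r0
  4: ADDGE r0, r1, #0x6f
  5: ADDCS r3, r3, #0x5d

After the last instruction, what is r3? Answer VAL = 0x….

VAL = 0x3d

[0] flags=1001 → (cmp)
[1] flags=1001 VS?T → r3=0xe0
[2] flags=1001 NE?T → r0=0xd2
[3] flags=0010 → (cmp)
[4] flags=0010 GE?T → r0=0xbc
[5] flags=0010 CS?T → r3=0x3d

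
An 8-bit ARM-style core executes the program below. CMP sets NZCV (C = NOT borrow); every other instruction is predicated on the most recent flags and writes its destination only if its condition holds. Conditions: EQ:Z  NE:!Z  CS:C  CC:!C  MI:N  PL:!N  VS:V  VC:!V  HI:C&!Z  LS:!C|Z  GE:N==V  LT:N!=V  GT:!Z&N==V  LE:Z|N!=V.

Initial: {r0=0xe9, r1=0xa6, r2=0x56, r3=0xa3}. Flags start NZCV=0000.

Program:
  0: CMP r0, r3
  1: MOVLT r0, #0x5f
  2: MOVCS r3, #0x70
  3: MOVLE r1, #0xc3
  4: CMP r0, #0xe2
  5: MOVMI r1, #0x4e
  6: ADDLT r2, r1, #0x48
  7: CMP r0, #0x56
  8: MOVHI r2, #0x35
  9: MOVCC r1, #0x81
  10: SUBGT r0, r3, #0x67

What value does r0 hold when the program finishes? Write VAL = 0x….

VAL = 0xe9

0: ✓ CMP  NZCV=0010
1: · MOVLT
2: ✓ MOVCS  r3←0x70
3: · MOVLE
4: ✓ CMP  NZCV=0010
5: · MOVMI
6: · ADDLT
7: ✓ CMP  NZCV=1010
8: ✓ MOVHI  r2←0x35
9: · MOVCC
10: · SUBGT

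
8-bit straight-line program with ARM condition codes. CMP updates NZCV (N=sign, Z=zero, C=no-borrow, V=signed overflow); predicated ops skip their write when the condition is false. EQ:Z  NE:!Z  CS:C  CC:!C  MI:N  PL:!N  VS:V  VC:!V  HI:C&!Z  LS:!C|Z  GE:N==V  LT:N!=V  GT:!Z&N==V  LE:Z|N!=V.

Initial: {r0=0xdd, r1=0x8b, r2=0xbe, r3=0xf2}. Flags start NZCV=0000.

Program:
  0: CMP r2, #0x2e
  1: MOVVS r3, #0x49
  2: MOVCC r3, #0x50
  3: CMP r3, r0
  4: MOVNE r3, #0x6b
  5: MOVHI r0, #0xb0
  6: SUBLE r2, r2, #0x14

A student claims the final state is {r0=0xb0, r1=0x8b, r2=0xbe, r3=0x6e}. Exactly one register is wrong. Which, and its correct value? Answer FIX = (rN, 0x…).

0: ✓ CMP  NZCV=1010
1: · MOVVS
2: · MOVCC
3: ✓ CMP  NZCV=0010
4: ✓ MOVNE  r3←0x6b
5: ✓ MOVHI  r0←0xb0
6: · SUBLE

FIX = (r3, 0x6b)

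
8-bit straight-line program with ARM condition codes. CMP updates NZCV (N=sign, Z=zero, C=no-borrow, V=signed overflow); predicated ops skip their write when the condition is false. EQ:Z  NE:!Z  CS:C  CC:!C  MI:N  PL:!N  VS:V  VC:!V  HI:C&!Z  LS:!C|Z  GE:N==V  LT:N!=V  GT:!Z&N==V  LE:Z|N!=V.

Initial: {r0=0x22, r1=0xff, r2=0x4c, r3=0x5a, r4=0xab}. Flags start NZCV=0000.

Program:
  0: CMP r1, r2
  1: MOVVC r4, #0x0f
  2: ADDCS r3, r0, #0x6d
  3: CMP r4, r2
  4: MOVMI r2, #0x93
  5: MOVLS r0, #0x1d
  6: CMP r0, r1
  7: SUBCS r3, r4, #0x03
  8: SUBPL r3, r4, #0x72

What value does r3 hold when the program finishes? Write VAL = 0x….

0: ✓ CMP  NZCV=1010
1: ✓ MOVVC  r4←0x0f
2: ✓ ADDCS  r3←0x8f
3: ✓ CMP  NZCV=1000
4: ✓ MOVMI  r2←0x93
5: ✓ MOVLS  r0←0x1d
6: ✓ CMP  NZCV=0000
7: · SUBCS
8: ✓ SUBPL  r3←0x9d

VAL = 0x9d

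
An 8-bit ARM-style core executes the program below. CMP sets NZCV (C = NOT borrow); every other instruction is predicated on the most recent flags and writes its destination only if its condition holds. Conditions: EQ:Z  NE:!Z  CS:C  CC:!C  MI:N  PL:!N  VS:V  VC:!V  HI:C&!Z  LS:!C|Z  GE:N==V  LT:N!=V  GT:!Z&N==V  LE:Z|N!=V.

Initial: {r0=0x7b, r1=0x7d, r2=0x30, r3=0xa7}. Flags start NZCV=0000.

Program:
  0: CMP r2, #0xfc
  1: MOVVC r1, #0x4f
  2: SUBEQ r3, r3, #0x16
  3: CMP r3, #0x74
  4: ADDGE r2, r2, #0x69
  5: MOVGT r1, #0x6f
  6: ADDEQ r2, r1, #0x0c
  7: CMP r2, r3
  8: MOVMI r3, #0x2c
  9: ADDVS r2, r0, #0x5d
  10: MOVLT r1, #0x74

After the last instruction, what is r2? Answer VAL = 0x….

[0] flags=0000 → (cmp)
[1] flags=0000 VC?T → r1=0x4f
[2] flags=0000 EQ?F → skip
[3] flags=0011 → (cmp)
[4] flags=0011 GE?F → skip
[5] flags=0011 GT?F → skip
[6] flags=0011 EQ?F → skip
[7] flags=1001 → (cmp)
[8] flags=1001 MI?T → r3=0x2c
[9] flags=1001 VS?T → r2=0xd8
[10] flags=1001 LT?F → skip

VAL = 0xd8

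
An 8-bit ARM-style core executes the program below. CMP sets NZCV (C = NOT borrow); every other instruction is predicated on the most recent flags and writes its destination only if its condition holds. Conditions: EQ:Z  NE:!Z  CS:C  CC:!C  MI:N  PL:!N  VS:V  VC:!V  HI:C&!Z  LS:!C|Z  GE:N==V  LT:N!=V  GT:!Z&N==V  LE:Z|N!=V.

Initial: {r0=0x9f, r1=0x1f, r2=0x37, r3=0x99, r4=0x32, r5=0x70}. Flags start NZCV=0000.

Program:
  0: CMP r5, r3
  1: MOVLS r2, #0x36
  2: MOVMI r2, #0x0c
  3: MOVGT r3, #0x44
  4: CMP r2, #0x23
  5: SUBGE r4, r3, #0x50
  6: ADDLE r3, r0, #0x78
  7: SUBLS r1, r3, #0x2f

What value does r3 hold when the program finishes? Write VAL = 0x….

VAL = 0x17

0: ✓ CMP  NZCV=1001
1: ✓ MOVLS  r2←0x36
2: ✓ MOVMI  r2←0x0c
3: ✓ MOVGT  r3←0x44
4: ✓ CMP  NZCV=1000
5: · SUBGE
6: ✓ ADDLE  r3←0x17
7: ✓ SUBLS  r1←0xe8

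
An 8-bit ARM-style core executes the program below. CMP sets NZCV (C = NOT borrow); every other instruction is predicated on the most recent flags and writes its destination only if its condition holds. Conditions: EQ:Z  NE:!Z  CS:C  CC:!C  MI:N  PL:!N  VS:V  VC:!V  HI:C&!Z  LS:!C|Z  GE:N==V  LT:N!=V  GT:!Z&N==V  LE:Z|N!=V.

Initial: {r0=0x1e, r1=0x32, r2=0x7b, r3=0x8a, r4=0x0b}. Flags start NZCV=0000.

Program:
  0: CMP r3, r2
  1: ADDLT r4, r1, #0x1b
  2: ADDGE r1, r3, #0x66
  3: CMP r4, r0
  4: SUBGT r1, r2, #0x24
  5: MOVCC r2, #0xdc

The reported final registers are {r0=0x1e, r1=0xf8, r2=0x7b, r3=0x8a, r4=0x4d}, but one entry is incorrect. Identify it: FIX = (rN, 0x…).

0: ✓ CMP  NZCV=0011
1: ✓ ADDLT  r4←0x4d
2: · ADDGE
3: ✓ CMP  NZCV=0010
4: ✓ SUBGT  r1←0x57
5: · MOVCC

FIX = (r1, 0x57)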